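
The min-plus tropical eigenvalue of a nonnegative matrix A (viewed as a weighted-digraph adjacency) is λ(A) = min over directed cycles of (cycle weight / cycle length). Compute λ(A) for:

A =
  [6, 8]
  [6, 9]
λ(A) = 6

Enumerate directed cycles and compute their means (weight / length). Sample:
  cycle 0 → 0: weight = 6, length = 1, mean = 6/1 ≈ 6.000
  cycle 1 → 1: weight = 9, length = 1, mean = 9/1 ≈ 9.000
  cycle 0 → 1 → 0: weight = 14, length = 2, mean = 14/2 ≈ 7.000
  cycle 1 → 0 → 1: weight = 14, length = 2, mean = 14/2 ≈ 7.000
Minimum mean = 6.000, attained e.g. along the cycle 0 → 0 with weight 6 and length 1. So λ(A) = 6/1 = 6.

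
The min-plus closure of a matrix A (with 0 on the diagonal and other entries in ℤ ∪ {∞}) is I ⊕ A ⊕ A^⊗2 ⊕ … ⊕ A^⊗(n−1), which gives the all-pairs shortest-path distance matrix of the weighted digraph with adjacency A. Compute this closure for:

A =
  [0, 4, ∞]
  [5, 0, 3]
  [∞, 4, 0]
Closure =
  [0, 4, 7]
  [5, 0, 3]
  [9, 4, 0]

This is the Floyd-Warshall all-pairs shortest-path computation. For each intermediate vertex k = 0, 1, …, 2, update dist[i][j] ← min(dist[i][j], dist[i][k] + dist[k][j]). The final matrix gives, for each (i, j), the minimum total weight of any directed path from i to j (possibly empty when i = j).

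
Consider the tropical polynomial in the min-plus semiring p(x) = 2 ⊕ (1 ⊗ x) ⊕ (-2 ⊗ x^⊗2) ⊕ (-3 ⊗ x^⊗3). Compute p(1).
p(1) = 0

A tropical monomial a ⊗ x^⊗i evaluates to a + i · x. Evaluating each term at x = 1:
  Term 0 contributes 2 + 0 · 1 = 2
  Term 1 contributes 1 + 1 · 1 = 2
  Term 2 contributes -2 + 2 · 1 = 0
  Term 3 contributes -3 + 3 · 1 = 0
p(1) = ⊕ of these = min[2, 2, 0, 0] = 0.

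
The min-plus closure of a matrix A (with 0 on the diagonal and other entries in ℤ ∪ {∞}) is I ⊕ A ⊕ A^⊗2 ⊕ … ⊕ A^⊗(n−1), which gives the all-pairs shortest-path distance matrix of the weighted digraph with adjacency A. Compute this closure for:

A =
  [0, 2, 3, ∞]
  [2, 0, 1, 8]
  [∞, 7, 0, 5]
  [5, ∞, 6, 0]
Closure =
  [0, 2, 3, 8]
  [2, 0, 1, 6]
  [9, 7, 0, 5]
  [5, 7, 6, 0]

This is the Floyd-Warshall all-pairs shortest-path computation. For each intermediate vertex k = 0, 1, …, 3, update dist[i][j] ← min(dist[i][j], dist[i][k] + dist[k][j]). The final matrix gives, for each (i, j), the minimum total weight of any directed path from i to j (possibly empty when i = j).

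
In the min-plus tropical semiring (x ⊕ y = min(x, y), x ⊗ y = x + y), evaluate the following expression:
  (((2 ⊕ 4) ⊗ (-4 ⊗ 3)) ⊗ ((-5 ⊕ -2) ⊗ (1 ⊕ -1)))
(((2 ⊕ 4) ⊗ (-4 ⊗ 3)) ⊗ ((-5 ⊕ -2) ⊗ (1 ⊕ -1))) = -5

Expand innermost to outermost. Recall ⊕ takes the minimum of its arguments and ⊗ takes their sum. Working out the expression (((2 ⊕ 4) ⊗ (-4 ⊗ 3)) ⊗ ((-5 ⊕ -2) ⊗ (1 ⊕ -1))) gives -5.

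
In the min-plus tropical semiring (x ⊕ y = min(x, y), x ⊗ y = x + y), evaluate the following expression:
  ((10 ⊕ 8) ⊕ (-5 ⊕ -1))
((10 ⊕ 8) ⊕ (-5 ⊕ -1)) = -5

Expand innermost to outermost. Recall ⊕ takes the minimum of its arguments and ⊗ takes their sum. Working out the expression ((10 ⊕ 8) ⊕ (-5 ⊕ -1)) gives -5.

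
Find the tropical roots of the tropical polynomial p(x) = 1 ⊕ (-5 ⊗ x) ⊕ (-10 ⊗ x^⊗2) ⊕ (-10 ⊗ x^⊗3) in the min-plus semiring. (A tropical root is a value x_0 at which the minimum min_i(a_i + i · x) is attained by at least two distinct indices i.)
Roots: {0, 5, 6}

Each tropical root is a break point of the lower envelope of the lines y = a_i + i · x (there are 4 lines, with slopes 0, 1, ..., 3). Only the lines that attain the minimum somewhere contribute to roots; other lines are dominated. Here the surviving (envelope) indices are i = 3, i = 2, i = 1, i = 0.
Intersections between consecutive envelope lines give the roots: for adjacent envelope indices i < j the intersection is x = (a_i − a_j) / (j − i). Reading off the sorted break points: {0, 5, 6}.
Verification: at each break x_0, at least two indices attain the minimum of min_i(a_i + i · x_0).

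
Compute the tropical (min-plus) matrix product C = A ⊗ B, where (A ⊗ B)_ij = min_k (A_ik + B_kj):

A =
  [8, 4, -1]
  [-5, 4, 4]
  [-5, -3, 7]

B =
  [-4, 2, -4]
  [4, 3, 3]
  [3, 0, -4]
A ⊗ B =
  [2, -1, -5]
  [-9, -3, -9]
  [-9, -3, -9]

Apply the min-plus product entry-by-entry:
  C[0][0] = min over k of (A[0][0] + B[0][0] = 8 + -4 = 4, A[0][1] + B[1][0] = 4 + 4 = 8, A[0][2] + B[2][0] = -1 + 3 = 2) = 2 (attained at k = 2)
  C[0][1] = min over k of (A[0][0] + B[0][1] = 8 + 2 = 10, A[0][1] + B[1][1] = 4 + 3 = 7, A[0][2] + B[2][1] = -1 + 0 = -1) = -1 (attained at k = 2)
  C[0][2] = min over k of (A[0][0] + B[0][2] = 8 + -4 = 4, A[0][1] + B[1][2] = 4 + 3 = 7, A[0][2] + B[2][2] = -1 + -4 = -5) = -5 (attained at k = 2)
  C[1][0] = min over k of (A[1][0] + B[0][0] = -5 + -4 = -9, A[1][1] + B[1][0] = 4 + 4 = 8, A[1][2] + B[2][0] = 4 + 3 = 7) = -9 (attained at k = 0)
  C[1][1] = min over k of (A[1][0] + B[0][1] = -5 + 2 = -3, A[1][1] + B[1][1] = 4 + 3 = 7, A[1][2] + B[2][1] = 4 + 0 = 4) = -3 (attained at k = 0)
  C[1][2] = min over k of (A[1][0] + B[0][2] = -5 + -4 = -9, A[1][1] + B[1][2] = 4 + 3 = 7, A[1][2] + B[2][2] = 4 + -4 = 0) = -9 (attained at k = 0)
  C[2][0] = min over k of (A[2][0] + B[0][0] = -5 + -4 = -9, A[2][1] + B[1][0] = -3 + 4 = 1, A[2][2] + B[2][0] = 7 + 3 = 10) = -9 (attained at k = 0)
  C[2][1] = min over k of (A[2][0] + B[0][1] = -5 + 2 = -3, A[2][1] + B[1][1] = -3 + 3 = 0, A[2][2] + B[2][1] = 7 + 0 = 7) = -3 (attained at k = 0)
  C[2][2] = min over k of (A[2][0] + B[0][2] = -5 + -4 = -9, A[2][1] + B[1][2] = -3 + 3 = 0, A[2][2] + B[2][2] = 7 + -4 = 3) = -9 (attained at k = 0)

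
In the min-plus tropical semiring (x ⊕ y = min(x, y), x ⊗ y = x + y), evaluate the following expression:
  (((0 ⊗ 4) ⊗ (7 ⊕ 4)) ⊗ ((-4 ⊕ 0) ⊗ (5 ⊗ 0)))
(((0 ⊗ 4) ⊗ (7 ⊕ 4)) ⊗ ((-4 ⊕ 0) ⊗ (5 ⊗ 0))) = 9

Expand innermost to outermost. Recall ⊕ takes the minimum of its arguments and ⊗ takes their sum. Working out the expression (((0 ⊗ 4) ⊗ (7 ⊕ 4)) ⊗ ((-4 ⊕ 0) ⊗ (5 ⊗ 0))) gives 9.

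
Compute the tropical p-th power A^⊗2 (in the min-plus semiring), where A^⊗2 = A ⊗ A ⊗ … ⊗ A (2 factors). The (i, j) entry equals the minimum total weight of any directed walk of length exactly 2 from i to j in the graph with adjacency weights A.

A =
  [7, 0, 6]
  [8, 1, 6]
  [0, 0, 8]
A^⊗2 =
  [6, 1, 6]
  [6, 2, 7]
  [7, 0, 6]

Each entry (A^⊗2)_ij equals the minimum over all length-2 walks i = v_0 → v_1 → … → v_2 = j of Σ_t A[v_t][v_{t+1}]. For example, for (i, j) = (0, 2) we minimise over 3 possible intermediate vertex sequences; the minimum is 6, attained along the walk 0 → 1 → 2.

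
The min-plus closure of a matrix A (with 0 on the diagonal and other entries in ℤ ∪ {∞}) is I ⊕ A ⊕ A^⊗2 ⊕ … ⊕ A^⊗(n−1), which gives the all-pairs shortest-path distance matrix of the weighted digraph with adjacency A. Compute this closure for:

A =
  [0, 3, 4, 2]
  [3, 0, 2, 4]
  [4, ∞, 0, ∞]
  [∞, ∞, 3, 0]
Closure =
  [0, 3, 4, 2]
  [3, 0, 2, 4]
  [4, 7, 0, 6]
  [7, 10, 3, 0]

This is the Floyd-Warshall all-pairs shortest-path computation. For each intermediate vertex k = 0, 1, …, 3, update dist[i][j] ← min(dist[i][j], dist[i][k] + dist[k][j]). The final matrix gives, for each (i, j), the minimum total weight of any directed path from i to j (possibly empty when i = j).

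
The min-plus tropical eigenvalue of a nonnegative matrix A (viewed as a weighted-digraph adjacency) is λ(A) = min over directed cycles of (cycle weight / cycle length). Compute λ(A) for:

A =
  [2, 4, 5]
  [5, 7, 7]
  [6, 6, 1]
λ(A) = 1

Enumerate directed cycles and compute their means (weight / length). Sample:
  cycle 0 → 0: weight = 2, length = 1, mean = 2/1 ≈ 2.000
  cycle 1 → 1: weight = 7, length = 1, mean = 7/1 ≈ 7.000
  cycle 2 → 2: weight = 1, length = 1, mean = 1/1 ≈ 1.000
  cycle 0 → 1 → 0: weight = 9, length = 2, mean = 9/2 ≈ 4.500
  cycle 0 → 2 → 0: weight = 11, length = 2, mean = 11/2 ≈ 5.500
  cycle 1 → 0 → 1: weight = 9, length = 2, mean = 9/2 ≈ 4.500
Minimum mean = 1.000, attained e.g. along the cycle 2 → 2 with weight 1 and length 1. So λ(A) = 1/1 = 1.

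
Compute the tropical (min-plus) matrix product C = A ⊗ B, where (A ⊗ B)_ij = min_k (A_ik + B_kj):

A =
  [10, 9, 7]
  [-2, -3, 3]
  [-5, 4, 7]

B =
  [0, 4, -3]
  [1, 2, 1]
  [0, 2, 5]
A ⊗ B =
  [7, 9, 7]
  [-2, -1, -5]
  [-5, -1, -8]

Apply the min-plus product entry-by-entry:
  C[0][0] = min over k of (A[0][0] + B[0][0] = 10 + 0 = 10, A[0][1] + B[1][0] = 9 + 1 = 10, A[0][2] + B[2][0] = 7 + 0 = 7) = 7 (attained at k = 2)
  C[0][1] = min over k of (A[0][0] + B[0][1] = 10 + 4 = 14, A[0][1] + B[1][1] = 9 + 2 = 11, A[0][2] + B[2][1] = 7 + 2 = 9) = 9 (attained at k = 2)
  C[0][2] = min over k of (A[0][0] + B[0][2] = 10 + -3 = 7, A[0][1] + B[1][2] = 9 + 1 = 10, A[0][2] + B[2][2] = 7 + 5 = 12) = 7 (attained at k = 0)
  C[1][0] = min over k of (A[1][0] + B[0][0] = -2 + 0 = -2, A[1][1] + B[1][0] = -3 + 1 = -2, A[1][2] + B[2][0] = 3 + 0 = 3) = -2 (attained at k = 0)
  C[1][1] = min over k of (A[1][0] + B[0][1] = -2 + 4 = 2, A[1][1] + B[1][1] = -3 + 2 = -1, A[1][2] + B[2][1] = 3 + 2 = 5) = -1 (attained at k = 1)
  C[1][2] = min over k of (A[1][0] + B[0][2] = -2 + -3 = -5, A[1][1] + B[1][2] = -3 + 1 = -2, A[1][2] + B[2][2] = 3 + 5 = 8) = -5 (attained at k = 0)
  C[2][0] = min over k of (A[2][0] + B[0][0] = -5 + 0 = -5, A[2][1] + B[1][0] = 4 + 1 = 5, A[2][2] + B[2][0] = 7 + 0 = 7) = -5 (attained at k = 0)
  C[2][1] = min over k of (A[2][0] + B[0][1] = -5 + 4 = -1, A[2][1] + B[1][1] = 4 + 2 = 6, A[2][2] + B[2][1] = 7 + 2 = 9) = -1 (attained at k = 0)
  C[2][2] = min over k of (A[2][0] + B[0][2] = -5 + -3 = -8, A[2][1] + B[1][2] = 4 + 1 = 5, A[2][2] + B[2][2] = 7 + 5 = 12) = -8 (attained at k = 0)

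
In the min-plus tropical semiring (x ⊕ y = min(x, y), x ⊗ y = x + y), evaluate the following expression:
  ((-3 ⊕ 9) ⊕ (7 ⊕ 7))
((-3 ⊕ 9) ⊕ (7 ⊕ 7)) = -3

Expand innermost to outermost. Recall ⊕ takes the minimum of its arguments and ⊗ takes their sum. Working out the expression ((-3 ⊕ 9) ⊕ (7 ⊕ 7)) gives -3.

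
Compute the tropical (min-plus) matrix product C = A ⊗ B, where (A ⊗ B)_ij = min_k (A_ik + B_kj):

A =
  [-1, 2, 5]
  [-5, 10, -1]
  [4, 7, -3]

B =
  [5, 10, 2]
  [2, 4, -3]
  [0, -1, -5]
A ⊗ B =
  [4, 4, -1]
  [-1, -2, -6]
  [-3, -4, -8]

Apply the min-plus product entry-by-entry:
  C[0][0] = min over k of (A[0][0] + B[0][0] = -1 + 5 = 4, A[0][1] + B[1][0] = 2 + 2 = 4, A[0][2] + B[2][0] = 5 + 0 = 5) = 4 (attained at k = 0)
  C[0][1] = min over k of (A[0][0] + B[0][1] = -1 + 10 = 9, A[0][1] + B[1][1] = 2 + 4 = 6, A[0][2] + B[2][1] = 5 + -1 = 4) = 4 (attained at k = 2)
  C[0][2] = min over k of (A[0][0] + B[0][2] = -1 + 2 = 1, A[0][1] + B[1][2] = 2 + -3 = -1, A[0][2] + B[2][2] = 5 + -5 = 0) = -1 (attained at k = 1)
  C[1][0] = min over k of (A[1][0] + B[0][0] = -5 + 5 = 0, A[1][1] + B[1][0] = 10 + 2 = 12, A[1][2] + B[2][0] = -1 + 0 = -1) = -1 (attained at k = 2)
  C[1][1] = min over k of (A[1][0] + B[0][1] = -5 + 10 = 5, A[1][1] + B[1][1] = 10 + 4 = 14, A[1][2] + B[2][1] = -1 + -1 = -2) = -2 (attained at k = 2)
  C[1][2] = min over k of (A[1][0] + B[0][2] = -5 + 2 = -3, A[1][1] + B[1][2] = 10 + -3 = 7, A[1][2] + B[2][2] = -1 + -5 = -6) = -6 (attained at k = 2)
  C[2][0] = min over k of (A[2][0] + B[0][0] = 4 + 5 = 9, A[2][1] + B[1][0] = 7 + 2 = 9, A[2][2] + B[2][0] = -3 + 0 = -3) = -3 (attained at k = 2)
  C[2][1] = min over k of (A[2][0] + B[0][1] = 4 + 10 = 14, A[2][1] + B[1][1] = 7 + 4 = 11, A[2][2] + B[2][1] = -3 + -1 = -4) = -4 (attained at k = 2)
  C[2][2] = min over k of (A[2][0] + B[0][2] = 4 + 2 = 6, A[2][1] + B[1][2] = 7 + -3 = 4, A[2][2] + B[2][2] = -3 + -5 = -8) = -8 (attained at k = 2)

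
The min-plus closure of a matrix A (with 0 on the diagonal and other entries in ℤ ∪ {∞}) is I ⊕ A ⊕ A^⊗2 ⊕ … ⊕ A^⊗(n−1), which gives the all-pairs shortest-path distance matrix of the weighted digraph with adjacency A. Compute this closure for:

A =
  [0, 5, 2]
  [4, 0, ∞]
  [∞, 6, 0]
Closure =
  [0, 5, 2]
  [4, 0, 6]
  [10, 6, 0]

This is the Floyd-Warshall all-pairs shortest-path computation. For each intermediate vertex k = 0, 1, …, 2, update dist[i][j] ← min(dist[i][j], dist[i][k] + dist[k][j]). The final matrix gives, for each (i, j), the minimum total weight of any directed path from i to j (possibly empty when i = j).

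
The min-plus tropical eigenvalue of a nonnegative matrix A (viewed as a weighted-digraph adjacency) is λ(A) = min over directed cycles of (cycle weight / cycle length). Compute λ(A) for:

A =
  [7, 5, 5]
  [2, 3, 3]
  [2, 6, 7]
λ(A) = 3

Enumerate directed cycles and compute their means (weight / length). Sample:
  cycle 0 → 0: weight = 7, length = 1, mean = 7/1 ≈ 7.000
  cycle 1 → 1: weight = 3, length = 1, mean = 3/1 ≈ 3.000
  cycle 2 → 2: weight = 7, length = 1, mean = 7/1 ≈ 7.000
  cycle 0 → 1 → 0: weight = 7, length = 2, mean = 7/2 ≈ 3.500
  cycle 0 → 2 → 0: weight = 7, length = 2, mean = 7/2 ≈ 3.500
  cycle 1 → 0 → 1: weight = 7, length = 2, mean = 7/2 ≈ 3.500
Minimum mean = 3.000, attained e.g. along the cycle 1 → 1 with weight 3 and length 1. So λ(A) = 3/1 = 3.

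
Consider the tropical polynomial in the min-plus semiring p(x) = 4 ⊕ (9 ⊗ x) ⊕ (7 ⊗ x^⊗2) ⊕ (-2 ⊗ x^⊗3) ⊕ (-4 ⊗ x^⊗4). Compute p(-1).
p(-1) = -8

A tropical monomial a ⊗ x^⊗i evaluates to a + i · x. Evaluating each term at x = -1:
  Term 0 contributes 4 + 0 · -1 = 4
  Term 1 contributes 9 + 1 · -1 = 8
  Term 2 contributes 7 + 2 · -1 = 5
  Term 3 contributes -2 + 3 · -1 = -5
  Term 4 contributes -4 + 4 · -1 = -8
p(-1) = ⊕ of these = min[4, 8, 5, -5, -8] = -8.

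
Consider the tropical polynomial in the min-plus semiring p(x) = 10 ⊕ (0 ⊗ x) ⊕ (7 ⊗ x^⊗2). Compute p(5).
p(5) = 5

A tropical monomial a ⊗ x^⊗i evaluates to a + i · x. Evaluating each term at x = 5:
  Term 0 contributes 10 + 0 · 5 = 10
  Term 1 contributes 0 + 1 · 5 = 5
  Term 2 contributes 7 + 2 · 5 = 17
p(5) = ⊕ of these = min[10, 5, 17] = 5.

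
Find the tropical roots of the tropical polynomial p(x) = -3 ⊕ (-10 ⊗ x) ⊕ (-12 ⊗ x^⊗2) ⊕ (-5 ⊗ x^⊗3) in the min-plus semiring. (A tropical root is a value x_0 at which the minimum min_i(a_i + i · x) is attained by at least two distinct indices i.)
Roots: {-7, 2, 7}

Each tropical root is a break point of the lower envelope of the lines y = a_i + i · x (there are 4 lines, with slopes 0, 1, ..., 3). Only the lines that attain the minimum somewhere contribute to roots; other lines are dominated. Here the surviving (envelope) indices are i = 3, i = 2, i = 1, i = 0.
Intersections between consecutive envelope lines give the roots: for adjacent envelope indices i < j the intersection is x = (a_i − a_j) / (j − i). Reading off the sorted break points: {-7, 2, 7}.
Verification: at each break x_0, at least two indices attain the minimum of min_i(a_i + i · x_0).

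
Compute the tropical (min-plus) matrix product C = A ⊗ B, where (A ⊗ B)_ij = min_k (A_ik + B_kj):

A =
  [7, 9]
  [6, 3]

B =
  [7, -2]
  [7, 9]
A ⊗ B =
  [14, 5]
  [10, 4]

Apply the min-plus product entry-by-entry:
  C[0][0] = min over k of (A[0][0] + B[0][0] = 7 + 7 = 14, A[0][1] + B[1][0] = 9 + 7 = 16) = 14 (attained at k = 0)
  C[0][1] = min over k of (A[0][0] + B[0][1] = 7 + -2 = 5, A[0][1] + B[1][1] = 9 + 9 = 18) = 5 (attained at k = 0)
  C[1][0] = min over k of (A[1][0] + B[0][0] = 6 + 7 = 13, A[1][1] + B[1][0] = 3 + 7 = 10) = 10 (attained at k = 1)
  C[1][1] = min over k of (A[1][0] + B[0][1] = 6 + -2 = 4, A[1][1] + B[1][1] = 3 + 9 = 12) = 4 (attained at k = 0)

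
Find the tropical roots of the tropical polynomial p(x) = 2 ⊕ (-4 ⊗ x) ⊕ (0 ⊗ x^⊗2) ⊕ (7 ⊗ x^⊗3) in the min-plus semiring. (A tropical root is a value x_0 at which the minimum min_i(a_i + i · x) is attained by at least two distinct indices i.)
Roots: {-7, -4, 6}

Each tropical root is a break point of the lower envelope of the lines y = a_i + i · x (there are 4 lines, with slopes 0, 1, ..., 3). Only the lines that attain the minimum somewhere contribute to roots; other lines are dominated. Here the surviving (envelope) indices are i = 3, i = 2, i = 1, i = 0.
Intersections between consecutive envelope lines give the roots: for adjacent envelope indices i < j the intersection is x = (a_i − a_j) / (j − i). Reading off the sorted break points: {-7, -4, 6}.
Verification: at each break x_0, at least two indices attain the minimum of min_i(a_i + i · x_0).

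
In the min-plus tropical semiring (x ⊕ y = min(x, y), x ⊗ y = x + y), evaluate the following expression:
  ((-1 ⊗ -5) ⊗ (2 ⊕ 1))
((-1 ⊗ -5) ⊗ (2 ⊕ 1)) = -5

Expand innermost to outermost. Recall ⊕ takes the minimum of its arguments and ⊗ takes their sum. Working out the expression ((-1 ⊗ -5) ⊗ (2 ⊕ 1)) gives -5.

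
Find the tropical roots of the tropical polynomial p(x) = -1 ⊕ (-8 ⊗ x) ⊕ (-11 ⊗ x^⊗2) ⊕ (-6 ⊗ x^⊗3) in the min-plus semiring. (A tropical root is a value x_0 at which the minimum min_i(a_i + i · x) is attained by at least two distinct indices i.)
Roots: {-5, 3, 7}

Each tropical root is a break point of the lower envelope of the lines y = a_i + i · x (there are 4 lines, with slopes 0, 1, ..., 3). Only the lines that attain the minimum somewhere contribute to roots; other lines are dominated. Here the surviving (envelope) indices are i = 3, i = 2, i = 1, i = 0.
Intersections between consecutive envelope lines give the roots: for adjacent envelope indices i < j the intersection is x = (a_i − a_j) / (j − i). Reading off the sorted break points: {-5, 3, 7}.
Verification: at each break x_0, at least two indices attain the minimum of min_i(a_i + i · x_0).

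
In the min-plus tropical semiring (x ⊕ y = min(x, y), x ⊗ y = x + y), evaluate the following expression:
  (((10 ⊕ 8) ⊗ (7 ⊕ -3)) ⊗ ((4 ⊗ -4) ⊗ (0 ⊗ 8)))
(((10 ⊕ 8) ⊗ (7 ⊕ -3)) ⊗ ((4 ⊗ -4) ⊗ (0 ⊗ 8))) = 13

Expand innermost to outermost. Recall ⊕ takes the minimum of its arguments and ⊗ takes their sum. Working out the expression (((10 ⊕ 8) ⊗ (7 ⊕ -3)) ⊗ ((4 ⊗ -4) ⊗ (0 ⊗ 8))) gives 13.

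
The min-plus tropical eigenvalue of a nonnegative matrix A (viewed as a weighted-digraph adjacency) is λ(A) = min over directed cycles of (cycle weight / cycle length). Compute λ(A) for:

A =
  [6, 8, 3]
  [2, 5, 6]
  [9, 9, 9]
λ(A) = 14/3

Enumerate directed cycles and compute their means (weight / length). Sample:
  cycle 0 → 0: weight = 6, length = 1, mean = 6/1 ≈ 6.000
  cycle 1 → 1: weight = 5, length = 1, mean = 5/1 ≈ 5.000
  cycle 2 → 2: weight = 9, length = 1, mean = 9/1 ≈ 9.000
  cycle 0 → 1 → 0: weight = 10, length = 2, mean = 10/2 ≈ 5.000
  cycle 0 → 2 → 0: weight = 12, length = 2, mean = 12/2 ≈ 6.000
  cycle 1 → 0 → 1: weight = 10, length = 2, mean = 10/2 ≈ 5.000
Minimum mean = 4.667, attained e.g. along the cycle 0 → 2 → 1 → 0 with weight 14 and length 3. So λ(A) = 14/3 = 14/3.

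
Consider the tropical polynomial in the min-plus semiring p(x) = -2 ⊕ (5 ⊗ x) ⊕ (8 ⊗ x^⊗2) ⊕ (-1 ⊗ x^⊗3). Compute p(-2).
p(-2) = -7

A tropical monomial a ⊗ x^⊗i evaluates to a + i · x. Evaluating each term at x = -2:
  Term 0 contributes -2 + 0 · -2 = -2
  Term 1 contributes 5 + 1 · -2 = 3
  Term 2 contributes 8 + 2 · -2 = 4
  Term 3 contributes -1 + 3 · -2 = -7
p(-2) = ⊕ of these = min[-2, 3, 4, -7] = -7.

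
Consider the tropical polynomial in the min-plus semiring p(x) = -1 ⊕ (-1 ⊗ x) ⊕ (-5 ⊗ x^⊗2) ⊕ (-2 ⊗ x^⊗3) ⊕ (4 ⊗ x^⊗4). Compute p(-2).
p(-2) = -9

A tropical monomial a ⊗ x^⊗i evaluates to a + i · x. Evaluating each term at x = -2:
  Term 0 contributes -1 + 0 · -2 = -1
  Term 1 contributes -1 + 1 · -2 = -3
  Term 2 contributes -5 + 2 · -2 = -9
  Term 3 contributes -2 + 3 · -2 = -8
  Term 4 contributes 4 + 4 · -2 = -4
p(-2) = ⊕ of these = min[-1, -3, -9, -8, -4] = -9.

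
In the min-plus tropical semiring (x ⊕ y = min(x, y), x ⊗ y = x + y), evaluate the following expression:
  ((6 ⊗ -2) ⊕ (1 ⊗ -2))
((6 ⊗ -2) ⊕ (1 ⊗ -2)) = -1

Expand innermost to outermost. Recall ⊕ takes the minimum of its arguments and ⊗ takes their sum. Working out the expression ((6 ⊗ -2) ⊕ (1 ⊗ -2)) gives -1.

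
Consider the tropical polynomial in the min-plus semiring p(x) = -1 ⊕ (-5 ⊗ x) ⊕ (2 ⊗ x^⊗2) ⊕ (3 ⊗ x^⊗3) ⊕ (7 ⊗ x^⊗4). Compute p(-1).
p(-1) = -6

A tropical monomial a ⊗ x^⊗i evaluates to a + i · x. Evaluating each term at x = -1:
  Term 0 contributes -1 + 0 · -1 = -1
  Term 1 contributes -5 + 1 · -1 = -6
  Term 2 contributes 2 + 2 · -1 = 0
  Term 3 contributes 3 + 3 · -1 = 0
  Term 4 contributes 7 + 4 · -1 = 3
p(-1) = ⊕ of these = min[-1, -6, 0, 0, 3] = -6.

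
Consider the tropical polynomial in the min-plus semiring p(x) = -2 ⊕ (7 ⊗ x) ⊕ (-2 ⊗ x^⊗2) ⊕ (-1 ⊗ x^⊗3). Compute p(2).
p(2) = -2

A tropical monomial a ⊗ x^⊗i evaluates to a + i · x. Evaluating each term at x = 2:
  Term 0 contributes -2 + 0 · 2 = -2
  Term 1 contributes 7 + 1 · 2 = 9
  Term 2 contributes -2 + 2 · 2 = 2
  Term 3 contributes -1 + 3 · 2 = 5
p(2) = ⊕ of these = min[-2, 9, 2, 5] = -2.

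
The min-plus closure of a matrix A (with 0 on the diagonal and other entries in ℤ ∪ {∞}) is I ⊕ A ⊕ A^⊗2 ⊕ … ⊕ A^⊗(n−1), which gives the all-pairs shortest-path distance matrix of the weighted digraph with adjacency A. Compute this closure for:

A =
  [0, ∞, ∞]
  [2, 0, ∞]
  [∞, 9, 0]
Closure =
  [0, ∞, ∞]
  [2, 0, ∞]
  [11, 9, 0]

This is the Floyd-Warshall all-pairs shortest-path computation. For each intermediate vertex k = 0, 1, …, 2, update dist[i][j] ← min(dist[i][j], dist[i][k] + dist[k][j]). The final matrix gives, for each (i, j), the minimum total weight of any directed path from i to j (possibly empty when i = j).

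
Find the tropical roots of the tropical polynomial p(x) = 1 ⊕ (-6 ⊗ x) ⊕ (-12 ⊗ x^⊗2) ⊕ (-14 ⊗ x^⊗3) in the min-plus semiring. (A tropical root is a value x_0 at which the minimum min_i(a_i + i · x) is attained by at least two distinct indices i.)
Roots: {2, 6, 7}

Each tropical root is a break point of the lower envelope of the lines y = a_i + i · x (there are 4 lines, with slopes 0, 1, ..., 3). Only the lines that attain the minimum somewhere contribute to roots; other lines are dominated. Here the surviving (envelope) indices are i = 3, i = 2, i = 1, i = 0.
Intersections between consecutive envelope lines give the roots: for adjacent envelope indices i < j the intersection is x = (a_i − a_j) / (j − i). Reading off the sorted break points: {2, 6, 7}.
Verification: at each break x_0, at least two indices attain the minimum of min_i(a_i + i · x_0).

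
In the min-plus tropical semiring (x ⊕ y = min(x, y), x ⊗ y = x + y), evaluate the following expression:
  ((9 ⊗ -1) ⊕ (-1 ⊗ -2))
((9 ⊗ -1) ⊕ (-1 ⊗ -2)) = -3

Expand innermost to outermost. Recall ⊕ takes the minimum of its arguments and ⊗ takes their sum. Working out the expression ((9 ⊗ -1) ⊕ (-1 ⊗ -2)) gives -3.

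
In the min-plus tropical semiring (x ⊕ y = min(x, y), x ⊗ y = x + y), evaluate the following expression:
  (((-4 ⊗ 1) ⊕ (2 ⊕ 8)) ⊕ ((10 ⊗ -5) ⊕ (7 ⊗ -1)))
(((-4 ⊗ 1) ⊕ (2 ⊕ 8)) ⊕ ((10 ⊗ -5) ⊕ (7 ⊗ -1))) = -3

Expand innermost to outermost. Recall ⊕ takes the minimum of its arguments and ⊗ takes their sum. Working out the expression (((-4 ⊗ 1) ⊕ (2 ⊕ 8)) ⊕ ((10 ⊗ -5) ⊕ (7 ⊗ -1))) gives -3.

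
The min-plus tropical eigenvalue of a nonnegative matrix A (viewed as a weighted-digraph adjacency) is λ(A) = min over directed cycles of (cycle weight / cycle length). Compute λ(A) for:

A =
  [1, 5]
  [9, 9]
λ(A) = 1

Enumerate directed cycles and compute their means (weight / length). Sample:
  cycle 0 → 0: weight = 1, length = 1, mean = 1/1 ≈ 1.000
  cycle 1 → 1: weight = 9, length = 1, mean = 9/1 ≈ 9.000
  cycle 0 → 1 → 0: weight = 14, length = 2, mean = 14/2 ≈ 7.000
  cycle 1 → 0 → 1: weight = 14, length = 2, mean = 14/2 ≈ 7.000
Minimum mean = 1.000, attained e.g. along the cycle 0 → 0 with weight 1 and length 1. So λ(A) = 1/1 = 1.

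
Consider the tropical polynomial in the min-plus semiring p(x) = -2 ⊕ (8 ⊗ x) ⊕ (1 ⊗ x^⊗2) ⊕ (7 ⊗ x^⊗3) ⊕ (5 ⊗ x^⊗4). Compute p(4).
p(4) = -2

A tropical monomial a ⊗ x^⊗i evaluates to a + i · x. Evaluating each term at x = 4:
  Term 0 contributes -2 + 0 · 4 = -2
  Term 1 contributes 8 + 1 · 4 = 12
  Term 2 contributes 1 + 2 · 4 = 9
  Term 3 contributes 7 + 3 · 4 = 19
  Term 4 contributes 5 + 4 · 4 = 21
p(4) = ⊕ of these = min[-2, 12, 9, 19, 21] = -2.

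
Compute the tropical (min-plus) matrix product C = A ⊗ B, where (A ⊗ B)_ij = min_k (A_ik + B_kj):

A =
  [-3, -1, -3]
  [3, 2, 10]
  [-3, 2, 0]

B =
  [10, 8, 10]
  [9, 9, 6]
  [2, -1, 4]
A ⊗ B =
  [-1, -4, 1]
  [11, 9, 8]
  [2, -1, 4]

Apply the min-plus product entry-by-entry:
  C[0][0] = min over k of (A[0][0] + B[0][0] = -3 + 10 = 7, A[0][1] + B[1][0] = -1 + 9 = 8, A[0][2] + B[2][0] = -3 + 2 = -1) = -1 (attained at k = 2)
  C[0][1] = min over k of (A[0][0] + B[0][1] = -3 + 8 = 5, A[0][1] + B[1][1] = -1 + 9 = 8, A[0][2] + B[2][1] = -3 + -1 = -4) = -4 (attained at k = 2)
  C[0][2] = min over k of (A[0][0] + B[0][2] = -3 + 10 = 7, A[0][1] + B[1][2] = -1 + 6 = 5, A[0][2] + B[2][2] = -3 + 4 = 1) = 1 (attained at k = 2)
  C[1][0] = min over k of (A[1][0] + B[0][0] = 3 + 10 = 13, A[1][1] + B[1][0] = 2 + 9 = 11, A[1][2] + B[2][0] = 10 + 2 = 12) = 11 (attained at k = 1)
  C[1][1] = min over k of (A[1][0] + B[0][1] = 3 + 8 = 11, A[1][1] + B[1][1] = 2 + 9 = 11, A[1][2] + B[2][1] = 10 + -1 = 9) = 9 (attained at k = 2)
  C[1][2] = min over k of (A[1][0] + B[0][2] = 3 + 10 = 13, A[1][1] + B[1][2] = 2 + 6 = 8, A[1][2] + B[2][2] = 10 + 4 = 14) = 8 (attained at k = 1)
  C[2][0] = min over k of (A[2][0] + B[0][0] = -3 + 10 = 7, A[2][1] + B[1][0] = 2 + 9 = 11, A[2][2] + B[2][0] = 0 + 2 = 2) = 2 (attained at k = 2)
  C[2][1] = min over k of (A[2][0] + B[0][1] = -3 + 8 = 5, A[2][1] + B[1][1] = 2 + 9 = 11, A[2][2] + B[2][1] = 0 + -1 = -1) = -1 (attained at k = 2)
  C[2][2] = min over k of (A[2][0] + B[0][2] = -3 + 10 = 7, A[2][1] + B[1][2] = 2 + 6 = 8, A[2][2] + B[2][2] = 0 + 4 = 4) = 4 (attained at k = 2)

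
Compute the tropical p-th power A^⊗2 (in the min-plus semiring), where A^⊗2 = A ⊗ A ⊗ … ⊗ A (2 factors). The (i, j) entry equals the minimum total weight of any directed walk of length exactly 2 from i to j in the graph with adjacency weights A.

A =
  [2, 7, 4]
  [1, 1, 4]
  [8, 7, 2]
A^⊗2 =
  [4, 8, 6]
  [2, 2, 5]
  [8, 8, 4]

Each entry (A^⊗2)_ij equals the minimum over all length-2 walks i = v_0 → v_1 → … → v_2 = j of Σ_t A[v_t][v_{t+1}]. For example, for (i, j) = (0, 2) we minimise over 3 possible intermediate vertex sequences; the minimum is 6, attained along the walk 0 → 0 → 2.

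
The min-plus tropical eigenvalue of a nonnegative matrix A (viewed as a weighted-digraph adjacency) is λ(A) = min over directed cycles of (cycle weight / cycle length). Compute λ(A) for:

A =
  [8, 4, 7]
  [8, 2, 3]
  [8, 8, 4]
λ(A) = 2

Enumerate directed cycles and compute their means (weight / length). Sample:
  cycle 0 → 0: weight = 8, length = 1, mean = 8/1 ≈ 8.000
  cycle 1 → 1: weight = 2, length = 1, mean = 2/1 ≈ 2.000
  cycle 2 → 2: weight = 4, length = 1, mean = 4/1 ≈ 4.000
  cycle 0 → 1 → 0: weight = 12, length = 2, mean = 12/2 ≈ 6.000
  cycle 0 → 2 → 0: weight = 15, length = 2, mean = 15/2 ≈ 7.500
  cycle 1 → 0 → 1: weight = 12, length = 2, mean = 12/2 ≈ 6.000
Minimum mean = 2.000, attained e.g. along the cycle 1 → 1 with weight 2 and length 1. So λ(A) = 2/1 = 2.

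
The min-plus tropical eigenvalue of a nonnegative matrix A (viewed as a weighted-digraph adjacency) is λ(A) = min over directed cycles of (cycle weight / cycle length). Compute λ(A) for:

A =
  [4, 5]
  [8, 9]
λ(A) = 4

Enumerate directed cycles and compute their means (weight / length). Sample:
  cycle 0 → 0: weight = 4, length = 1, mean = 4/1 ≈ 4.000
  cycle 1 → 1: weight = 9, length = 1, mean = 9/1 ≈ 9.000
  cycle 0 → 1 → 0: weight = 13, length = 2, mean = 13/2 ≈ 6.500
  cycle 1 → 0 → 1: weight = 13, length = 2, mean = 13/2 ≈ 6.500
Minimum mean = 4.000, attained e.g. along the cycle 0 → 0 with weight 4 and length 1. So λ(A) = 4/1 = 4.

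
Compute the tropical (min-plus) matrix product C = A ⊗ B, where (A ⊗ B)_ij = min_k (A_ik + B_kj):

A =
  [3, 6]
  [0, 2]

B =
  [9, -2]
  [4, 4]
A ⊗ B =
  [10, 1]
  [6, -2]

Apply the min-plus product entry-by-entry:
  C[0][0] = min over k of (A[0][0] + B[0][0] = 3 + 9 = 12, A[0][1] + B[1][0] = 6 + 4 = 10) = 10 (attained at k = 1)
  C[0][1] = min over k of (A[0][0] + B[0][1] = 3 + -2 = 1, A[0][1] + B[1][1] = 6 + 4 = 10) = 1 (attained at k = 0)
  C[1][0] = min over k of (A[1][0] + B[0][0] = 0 + 9 = 9, A[1][1] + B[1][0] = 2 + 4 = 6) = 6 (attained at k = 1)
  C[1][1] = min over k of (A[1][0] + B[0][1] = 0 + -2 = -2, A[1][1] + B[1][1] = 2 + 4 = 6) = -2 (attained at k = 0)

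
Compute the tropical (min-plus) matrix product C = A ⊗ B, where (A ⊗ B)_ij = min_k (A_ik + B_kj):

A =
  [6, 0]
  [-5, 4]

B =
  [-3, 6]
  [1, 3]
A ⊗ B =
  [1, 3]
  [-8, 1]

Apply the min-plus product entry-by-entry:
  C[0][0] = min over k of (A[0][0] + B[0][0] = 6 + -3 = 3, A[0][1] + B[1][0] = 0 + 1 = 1) = 1 (attained at k = 1)
  C[0][1] = min over k of (A[0][0] + B[0][1] = 6 + 6 = 12, A[0][1] + B[1][1] = 0 + 3 = 3) = 3 (attained at k = 1)
  C[1][0] = min over k of (A[1][0] + B[0][0] = -5 + -3 = -8, A[1][1] + B[1][0] = 4 + 1 = 5) = -8 (attained at k = 0)
  C[1][1] = min over k of (A[1][0] + B[0][1] = -5 + 6 = 1, A[1][1] + B[1][1] = 4 + 3 = 7) = 1 (attained at k = 0)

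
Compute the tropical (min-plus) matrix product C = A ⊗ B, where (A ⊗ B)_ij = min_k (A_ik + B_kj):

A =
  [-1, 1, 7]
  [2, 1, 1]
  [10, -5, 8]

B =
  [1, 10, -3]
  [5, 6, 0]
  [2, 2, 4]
A ⊗ B =
  [0, 7, -4]
  [3, 3, -1]
  [0, 1, -5]

Apply the min-plus product entry-by-entry:
  C[0][0] = min over k of (A[0][0] + B[0][0] = -1 + 1 = 0, A[0][1] + B[1][0] = 1 + 5 = 6, A[0][2] + B[2][0] = 7 + 2 = 9) = 0 (attained at k = 0)
  C[0][1] = min over k of (A[0][0] + B[0][1] = -1 + 10 = 9, A[0][1] + B[1][1] = 1 + 6 = 7, A[0][2] + B[2][1] = 7 + 2 = 9) = 7 (attained at k = 1)
  C[0][2] = min over k of (A[0][0] + B[0][2] = -1 + -3 = -4, A[0][1] + B[1][2] = 1 + 0 = 1, A[0][2] + B[2][2] = 7 + 4 = 11) = -4 (attained at k = 0)
  C[1][0] = min over k of (A[1][0] + B[0][0] = 2 + 1 = 3, A[1][1] + B[1][0] = 1 + 5 = 6, A[1][2] + B[2][0] = 1 + 2 = 3) = 3 (attained at k = 0)
  C[1][1] = min over k of (A[1][0] + B[0][1] = 2 + 10 = 12, A[1][1] + B[1][1] = 1 + 6 = 7, A[1][2] + B[2][1] = 1 + 2 = 3) = 3 (attained at k = 2)
  C[1][2] = min over k of (A[1][0] + B[0][2] = 2 + -3 = -1, A[1][1] + B[1][2] = 1 + 0 = 1, A[1][2] + B[2][2] = 1 + 4 = 5) = -1 (attained at k = 0)
  C[2][0] = min over k of (A[2][0] + B[0][0] = 10 + 1 = 11, A[2][1] + B[1][0] = -5 + 5 = 0, A[2][2] + B[2][0] = 8 + 2 = 10) = 0 (attained at k = 1)
  C[2][1] = min over k of (A[2][0] + B[0][1] = 10 + 10 = 20, A[2][1] + B[1][1] = -5 + 6 = 1, A[2][2] + B[2][1] = 8 + 2 = 10) = 1 (attained at k = 1)
  C[2][2] = min over k of (A[2][0] + B[0][2] = 10 + -3 = 7, A[2][1] + B[1][2] = -5 + 0 = -5, A[2][2] + B[2][2] = 8 + 4 = 12) = -5 (attained at k = 1)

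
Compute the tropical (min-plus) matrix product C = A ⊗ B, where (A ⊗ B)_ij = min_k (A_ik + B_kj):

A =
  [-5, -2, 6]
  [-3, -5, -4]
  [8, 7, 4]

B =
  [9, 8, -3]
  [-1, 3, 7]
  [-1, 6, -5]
A ⊗ B =
  [-3, 1, -8]
  [-6, -2, -9]
  [3, 10, -1]

Apply the min-plus product entry-by-entry:
  C[0][0] = min over k of (A[0][0] + B[0][0] = -5 + 9 = 4, A[0][1] + B[1][0] = -2 + -1 = -3, A[0][2] + B[2][0] = 6 + -1 = 5) = -3 (attained at k = 1)
  C[0][1] = min over k of (A[0][0] + B[0][1] = -5 + 8 = 3, A[0][1] + B[1][1] = -2 + 3 = 1, A[0][2] + B[2][1] = 6 + 6 = 12) = 1 (attained at k = 1)
  C[0][2] = min over k of (A[0][0] + B[0][2] = -5 + -3 = -8, A[0][1] + B[1][2] = -2 + 7 = 5, A[0][2] + B[2][2] = 6 + -5 = 1) = -8 (attained at k = 0)
  C[1][0] = min over k of (A[1][0] + B[0][0] = -3 + 9 = 6, A[1][1] + B[1][0] = -5 + -1 = -6, A[1][2] + B[2][0] = -4 + -1 = -5) = -6 (attained at k = 1)
  C[1][1] = min over k of (A[1][0] + B[0][1] = -3 + 8 = 5, A[1][1] + B[1][1] = -5 + 3 = -2, A[1][2] + B[2][1] = -4 + 6 = 2) = -2 (attained at k = 1)
  C[1][2] = min over k of (A[1][0] + B[0][2] = -3 + -3 = -6, A[1][1] + B[1][2] = -5 + 7 = 2, A[1][2] + B[2][2] = -4 + -5 = -9) = -9 (attained at k = 2)
  C[2][0] = min over k of (A[2][0] + B[0][0] = 8 + 9 = 17, A[2][1] + B[1][0] = 7 + -1 = 6, A[2][2] + B[2][0] = 4 + -1 = 3) = 3 (attained at k = 2)
  C[2][1] = min over k of (A[2][0] + B[0][1] = 8 + 8 = 16, A[2][1] + B[1][1] = 7 + 3 = 10, A[2][2] + B[2][1] = 4 + 6 = 10) = 10 (attained at k = 1)
  C[2][2] = min over k of (A[2][0] + B[0][2] = 8 + -3 = 5, A[2][1] + B[1][2] = 7 + 7 = 14, A[2][2] + B[2][2] = 4 + -5 = -1) = -1 (attained at k = 2)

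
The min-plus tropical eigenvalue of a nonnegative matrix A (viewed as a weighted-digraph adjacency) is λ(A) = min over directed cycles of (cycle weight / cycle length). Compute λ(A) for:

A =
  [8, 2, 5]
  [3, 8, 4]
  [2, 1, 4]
λ(A) = 5/2

Enumerate directed cycles and compute their means (weight / length). Sample:
  cycle 0 → 0: weight = 8, length = 1, mean = 8/1 ≈ 8.000
  cycle 1 → 1: weight = 8, length = 1, mean = 8/1 ≈ 8.000
  cycle 2 → 2: weight = 4, length = 1, mean = 4/1 ≈ 4.000
  cycle 0 → 1 → 0: weight = 5, length = 2, mean = 5/2 ≈ 2.500
  cycle 0 → 2 → 0: weight = 7, length = 2, mean = 7/2 ≈ 3.500
  cycle 1 → 0 → 1: weight = 5, length = 2, mean = 5/2 ≈ 2.500
Minimum mean = 2.500, attained e.g. along the cycle 0 → 1 → 0 with weight 5 and length 2. So λ(A) = 5/2 = 5/2.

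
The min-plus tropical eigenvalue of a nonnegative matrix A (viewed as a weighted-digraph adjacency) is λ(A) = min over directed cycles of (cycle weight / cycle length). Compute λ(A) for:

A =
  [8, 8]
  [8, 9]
λ(A) = 8

Enumerate directed cycles and compute their means (weight / length). Sample:
  cycle 0 → 0: weight = 8, length = 1, mean = 8/1 ≈ 8.000
  cycle 1 → 1: weight = 9, length = 1, mean = 9/1 ≈ 9.000
  cycle 0 → 1 → 0: weight = 16, length = 2, mean = 16/2 ≈ 8.000
  cycle 1 → 0 → 1: weight = 16, length = 2, mean = 16/2 ≈ 8.000
Minimum mean = 8.000, attained e.g. along the cycle 0 → 0 with weight 8 and length 1. So λ(A) = 8/1 = 8.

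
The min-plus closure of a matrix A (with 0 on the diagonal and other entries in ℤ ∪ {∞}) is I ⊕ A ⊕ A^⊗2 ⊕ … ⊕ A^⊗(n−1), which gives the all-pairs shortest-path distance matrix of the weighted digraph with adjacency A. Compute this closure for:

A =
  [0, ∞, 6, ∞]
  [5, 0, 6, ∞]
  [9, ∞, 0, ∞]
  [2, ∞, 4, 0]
Closure =
  [0, ∞, 6, ∞]
  [5, 0, 6, ∞]
  [9, ∞, 0, ∞]
  [2, ∞, 4, 0]

This is the Floyd-Warshall all-pairs shortest-path computation. For each intermediate vertex k = 0, 1, …, 3, update dist[i][j] ← min(dist[i][j], dist[i][k] + dist[k][j]). The final matrix gives, for each (i, j), the minimum total weight of any directed path from i to j (possibly empty when i = j).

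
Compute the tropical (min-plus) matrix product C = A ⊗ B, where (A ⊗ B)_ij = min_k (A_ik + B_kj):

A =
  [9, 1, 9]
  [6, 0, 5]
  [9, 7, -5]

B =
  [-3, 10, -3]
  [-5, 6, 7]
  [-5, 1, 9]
A ⊗ B =
  [-4, 7, 6]
  [-5, 6, 3]
  [-10, -4, 4]

Apply the min-plus product entry-by-entry:
  C[0][0] = min over k of (A[0][0] + B[0][0] = 9 + -3 = 6, A[0][1] + B[1][0] = 1 + -5 = -4, A[0][2] + B[2][0] = 9 + -5 = 4) = -4 (attained at k = 1)
  C[0][1] = min over k of (A[0][0] + B[0][1] = 9 + 10 = 19, A[0][1] + B[1][1] = 1 + 6 = 7, A[0][2] + B[2][1] = 9 + 1 = 10) = 7 (attained at k = 1)
  C[0][2] = min over k of (A[0][0] + B[0][2] = 9 + -3 = 6, A[0][1] + B[1][2] = 1 + 7 = 8, A[0][2] + B[2][2] = 9 + 9 = 18) = 6 (attained at k = 0)
  C[1][0] = min over k of (A[1][0] + B[0][0] = 6 + -3 = 3, A[1][1] + B[1][0] = 0 + -5 = -5, A[1][2] + B[2][0] = 5 + -5 = 0) = -5 (attained at k = 1)
  C[1][1] = min over k of (A[1][0] + B[0][1] = 6 + 10 = 16, A[1][1] + B[1][1] = 0 + 6 = 6, A[1][2] + B[2][1] = 5 + 1 = 6) = 6 (attained at k = 1)
  C[1][2] = min over k of (A[1][0] + B[0][2] = 6 + -3 = 3, A[1][1] + B[1][2] = 0 + 7 = 7, A[1][2] + B[2][2] = 5 + 9 = 14) = 3 (attained at k = 0)
  C[2][0] = min over k of (A[2][0] + B[0][0] = 9 + -3 = 6, A[2][1] + B[1][0] = 7 + -5 = 2, A[2][2] + B[2][0] = -5 + -5 = -10) = -10 (attained at k = 2)
  C[2][1] = min over k of (A[2][0] + B[0][1] = 9 + 10 = 19, A[2][1] + B[1][1] = 7 + 6 = 13, A[2][2] + B[2][1] = -5 + 1 = -4) = -4 (attained at k = 2)
  C[2][2] = min over k of (A[2][0] + B[0][2] = 9 + -3 = 6, A[2][1] + B[1][2] = 7 + 7 = 14, A[2][2] + B[2][2] = -5 + 9 = 4) = 4 (attained at k = 2)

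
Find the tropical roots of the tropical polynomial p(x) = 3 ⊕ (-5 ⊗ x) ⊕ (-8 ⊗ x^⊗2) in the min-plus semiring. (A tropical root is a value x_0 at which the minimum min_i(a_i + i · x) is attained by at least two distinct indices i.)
Roots: {3, 8}

Each tropical root is a break point of the lower envelope of the lines y = a_i + i · x (there are 3 lines, with slopes 0, 1, ..., 2). Only the lines that attain the minimum somewhere contribute to roots; other lines are dominated. Here the surviving (envelope) indices are i = 2, i = 1, i = 0.
Intersections between consecutive envelope lines give the roots: for adjacent envelope indices i < j the intersection is x = (a_i − a_j) / (j − i). Reading off the sorted break points: {3, 8}.
Verification: at each break x_0, at least two indices attain the minimum of min_i(a_i + i · x_0).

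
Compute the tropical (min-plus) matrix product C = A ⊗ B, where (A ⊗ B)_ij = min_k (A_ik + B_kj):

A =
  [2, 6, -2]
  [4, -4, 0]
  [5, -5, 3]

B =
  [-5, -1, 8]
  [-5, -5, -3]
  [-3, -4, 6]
A ⊗ B =
  [-5, -6, 3]
  [-9, -9, -7]
  [-10, -10, -8]

Apply the min-plus product entry-by-entry:
  C[0][0] = min over k of (A[0][0] + B[0][0] = 2 + -5 = -3, A[0][1] + B[1][0] = 6 + -5 = 1, A[0][2] + B[2][0] = -2 + -3 = -5) = -5 (attained at k = 2)
  C[0][1] = min over k of (A[0][0] + B[0][1] = 2 + -1 = 1, A[0][1] + B[1][1] = 6 + -5 = 1, A[0][2] + B[2][1] = -2 + -4 = -6) = -6 (attained at k = 2)
  C[0][2] = min over k of (A[0][0] + B[0][2] = 2 + 8 = 10, A[0][1] + B[1][2] = 6 + -3 = 3, A[0][2] + B[2][2] = -2 + 6 = 4) = 3 (attained at k = 1)
  C[1][0] = min over k of (A[1][0] + B[0][0] = 4 + -5 = -1, A[1][1] + B[1][0] = -4 + -5 = -9, A[1][2] + B[2][0] = 0 + -3 = -3) = -9 (attained at k = 1)
  C[1][1] = min over k of (A[1][0] + B[0][1] = 4 + -1 = 3, A[1][1] + B[1][1] = -4 + -5 = -9, A[1][2] + B[2][1] = 0 + -4 = -4) = -9 (attained at k = 1)
  C[1][2] = min over k of (A[1][0] + B[0][2] = 4 + 8 = 12, A[1][1] + B[1][2] = -4 + -3 = -7, A[1][2] + B[2][2] = 0 + 6 = 6) = -7 (attained at k = 1)
  C[2][0] = min over k of (A[2][0] + B[0][0] = 5 + -5 = 0, A[2][1] + B[1][0] = -5 + -5 = -10, A[2][2] + B[2][0] = 3 + -3 = 0) = -10 (attained at k = 1)
  C[2][1] = min over k of (A[2][0] + B[0][1] = 5 + -1 = 4, A[2][1] + B[1][1] = -5 + -5 = -10, A[2][2] + B[2][1] = 3 + -4 = -1) = -10 (attained at k = 1)
  C[2][2] = min over k of (A[2][0] + B[0][2] = 5 + 8 = 13, A[2][1] + B[1][2] = -5 + -3 = -8, A[2][2] + B[2][2] = 3 + 6 = 9) = -8 (attained at k = 1)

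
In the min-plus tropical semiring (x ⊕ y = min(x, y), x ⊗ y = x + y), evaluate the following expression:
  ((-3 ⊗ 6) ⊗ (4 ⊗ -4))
((-3 ⊗ 6) ⊗ (4 ⊗ -4)) = 3

Expand innermost to outermost. Recall ⊕ takes the minimum of its arguments and ⊗ takes their sum. Working out the expression ((-3 ⊗ 6) ⊗ (4 ⊗ -4)) gives 3.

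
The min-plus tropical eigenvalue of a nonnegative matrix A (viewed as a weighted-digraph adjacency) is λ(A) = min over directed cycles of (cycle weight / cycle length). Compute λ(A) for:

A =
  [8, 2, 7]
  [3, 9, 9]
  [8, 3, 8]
λ(A) = 5/2

Enumerate directed cycles and compute their means (weight / length). Sample:
  cycle 0 → 0: weight = 8, length = 1, mean = 8/1 ≈ 8.000
  cycle 1 → 1: weight = 9, length = 1, mean = 9/1 ≈ 9.000
  cycle 2 → 2: weight = 8, length = 1, mean = 8/1 ≈ 8.000
  cycle 0 → 1 → 0: weight = 5, length = 2, mean = 5/2 ≈ 2.500
  cycle 0 → 2 → 0: weight = 15, length = 2, mean = 15/2 ≈ 7.500
  cycle 1 → 0 → 1: weight = 5, length = 2, mean = 5/2 ≈ 2.500
Minimum mean = 2.500, attained e.g. along the cycle 0 → 1 → 0 with weight 5 and length 2. So λ(A) = 5/2 = 5/2.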